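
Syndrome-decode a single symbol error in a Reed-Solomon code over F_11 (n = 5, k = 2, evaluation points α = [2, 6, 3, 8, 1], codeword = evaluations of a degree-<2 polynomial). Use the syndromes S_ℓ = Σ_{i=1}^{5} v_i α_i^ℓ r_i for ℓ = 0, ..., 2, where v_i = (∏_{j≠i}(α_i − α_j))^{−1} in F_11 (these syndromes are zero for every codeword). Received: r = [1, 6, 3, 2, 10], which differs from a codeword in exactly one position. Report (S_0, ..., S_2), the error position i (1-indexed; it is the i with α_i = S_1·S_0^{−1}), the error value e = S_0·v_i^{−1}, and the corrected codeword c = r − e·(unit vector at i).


S = (8, 4, 2), error at position 2, error magnitude e = 8, c = [1, 9, 3, 2, 10].

Step 1: column multipliers v_i = (∏_{j≠i}(α_i − α_j))^{−1} mod 11.
  i = 1 (α = 2): (2−6)(2−3)(2−8)(2−1) = (−4)·(−1)·(−6)·1 = −24 ≡ 9, so v_1 = 9^{−1} = 5 (mod 11).
  i = 2 (α = 6): (6−2)(6−3)(6−8)(6−1) = 4·3·(−2)·5 = −120 ≡ 1, so v_2 = 1^{−1} = 1 (mod 11).
  i = 3 (α = 3): (3−2)(3−6)(3−8)(3−1) = 1·(−3)·(−5)·2 = 30 ≡ 8, so v_3 = 8^{−1} = 7 (mod 11).
  i = 4 (α = 8): (8−2)(8−6)(8−3)(8−1) = 6·2·5·7 = 420 ≡ 2, so v_4 = 2^{−1} = 6 (mod 11).
  i = 5 (α = 1): (1−2)(1−6)(1−3)(1−8) = (−1)·(−5)·(−2)·(−7) = 70 ≡ 4, so v_5 = 4^{−1} = 3 (mod 11).
  v = [5, 1, 7, 6, 3].
Step 2: syndromes of r = [1, 6, 3, 2, 10] (all sums mod 11).
  S_0 = Σ v_i r_i = 5·1 + 1·6 + 7·3 + 6·2 + 3·10 = 74 ≡ 8.
  S_1 = Σ v_i α_i r_i = 5·2·1 + 1·6·6 + 7·3·3 + 6·8·2 + 3·1·10 = 235 ≡ 4.
  α_i^2 mod 11 = [4, 3, 9, 9, 1].
  S_2 = Σ v_i α_i^2 r_i = 5·4·1 + 1·3·6 + 7·9·3 + 6·9·2 + 3·1·10 = 365 ≡ 2.
  S = (8, 4, 2) ≠ 0, so r is not a codeword (an error is present).
Step 3: locate the error. For a single error e at position i, S_ℓ = v_i·e·α_i^ℓ, so α_err = S_1/S_0.
  S_0^{−1} = 8^{−1} = 7 (mod 11), so α_err = 4·7 = 28 ≡ 6 = α_2. Error position i = 2.
  Consistency check: S_2/S_1 = 2·3 = 6 ≡ 6 = α_err ✓ (single-error assumption holds).
Step 4: error magnitude e = S_0/v_2 = S_0·∏_{j≠2}(α_2 − α_j) = 8·1 = 8 ≡ 8 (mod 11).
Step 5: correct position 2: c_2 = r_2 − e = 6 − 8 ≡ 9 (mod 11). Hence c = [1, 9, 3, 2, 10].
  Check: interpolating c through the α_i gives m(x) = 8 + 2·x (degree < 2) with m(α_i) = c_i for every i, so c is indeed a codeword.


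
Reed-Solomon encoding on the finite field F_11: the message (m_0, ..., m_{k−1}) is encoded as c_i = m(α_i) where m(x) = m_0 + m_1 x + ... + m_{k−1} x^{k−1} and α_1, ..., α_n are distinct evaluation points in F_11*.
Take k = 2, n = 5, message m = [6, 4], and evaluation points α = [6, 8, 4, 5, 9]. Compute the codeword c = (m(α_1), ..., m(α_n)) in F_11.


c = [8, 5, 0, 4, 9]

Message polynomial: m(x) = 6 + 4·x (mod 11).
For each evaluation point α_i, compute m(α_i) mod 11:
  α_1 = 6: Horner steps 4 → 8, so m(6) = 8.
  α_2 = 8: Horner steps 4 → 5, so m(8) = 5.
  α_3 = 4: Horner steps 4 → 0, so m(4) = 0.
  α_4 = 5: Horner steps 4 → 4, so m(5) = 4.
  α_5 = 9: Horner steps 4 → 9, so m(9) = 9.
Codeword c = [8, 5, 0, 4, 9] ∈ F_11^5.


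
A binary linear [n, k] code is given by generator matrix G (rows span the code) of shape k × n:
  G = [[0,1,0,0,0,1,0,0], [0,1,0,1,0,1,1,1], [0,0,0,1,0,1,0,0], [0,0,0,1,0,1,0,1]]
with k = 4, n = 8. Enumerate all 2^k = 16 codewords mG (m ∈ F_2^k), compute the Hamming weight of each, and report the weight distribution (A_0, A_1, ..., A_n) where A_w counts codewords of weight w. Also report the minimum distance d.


Weight distribution: A_0 = 1, A_1 = 1, A_2 = 6, A_3 = 6, A_4 = 1, A_5 = 1. Minimum distance d = 1.

Enumerate all 2^4 = 16 messages m ∈ F_2^4.
For each, compute codeword c = mG in F_2^8, then tally its weight.
  m = 0000 → c = 00000000, weight = 0.
  m = 1000 → c = 01000100, weight = 2.
  m = 0100 → c = 01010111, weight = 5.
  m = 1100 → c = 00010011, weight = 3.
  m = 0010 → c = 00010100, weight = 2.
  m = 1010 → c = 01010000, weight = 2.
  m = 0110 → c = 01000011, weight = 3.
  m = 1110 → c = 00000111, weight = 3.
  m = 0001 → c = 00010101, weight = 3.
  m = 1001 → c = 01010001, weight = 3.
  m = 0101 → c = 01000010, weight = 2.
  m = 1101 → c = 00000110, weight = 2.
  m = 0011 → c = 00000001, weight = 1.
  m = 1011 → c = 01000101, weight = 3.
  m = 0111 → c = 01010110, weight = 4.
  m = 1111 → c = 00010010, weight = 2.
Tally weights:
  weight 0: 1 codewords.
  weight 1: 1 codewords.
  weight 2: 6 codewords.
  weight 3: 6 codewords.
  weight 4: 1 codewords.
  weight 5: 1 codewords.
Minimum distance d = smallest w > 0 with A_w > 0 = 1.
Sanity: Σ A_w = 16 = 2^4 = 16 ✓.


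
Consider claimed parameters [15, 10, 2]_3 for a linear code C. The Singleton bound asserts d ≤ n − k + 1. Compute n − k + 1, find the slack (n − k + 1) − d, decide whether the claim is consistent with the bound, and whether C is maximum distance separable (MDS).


Singleton RHS = n − k + 1 = 6, slack = 4, bound satisfied, not MDS.

Singleton bound: d ≤ n − k + 1.
Here n = 15, k = 10, so n − k + 1 = 6.
Given d = 2, check d ≤ 6: YES.
Slack = (n − k + 1) − d = 4.
The code is NOT MDS (slack = 4 > 0).
Description: the claimed parameters are [15, 10, 2]_3; such a code would be non-MDS.


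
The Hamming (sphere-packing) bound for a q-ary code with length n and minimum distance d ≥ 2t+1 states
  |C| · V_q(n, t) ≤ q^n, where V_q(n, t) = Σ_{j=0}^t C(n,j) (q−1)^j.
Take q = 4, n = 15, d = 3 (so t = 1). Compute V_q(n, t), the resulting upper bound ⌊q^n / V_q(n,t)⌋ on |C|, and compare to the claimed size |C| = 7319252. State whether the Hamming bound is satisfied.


V_q(n, t) = 46, q^n = 1073741824, Hamming bound = 23342213, |C| = 7319252 ≤ bound (satisfied).

Step 1: Compute V_q(n, t) = Σ_{j=0}^1 C(n, j) (q−1)^j.
  j = 0: C(15,0)·(3)^0 = 1·1 = 1.
  j = 1: C(15,1)·(3)^1 = 15·3 = 45.
  V_q(n, t) = 1 + 45 = 46.
Step 2: q^n = 4^15 = 1073741824.
Step 3: Hamming bound ⌊q^n / V_q(n,t)⌋ = ⌊1073741824/46⌋ = 23342213.
Step 4: Compare |C| = 7319252 to 23342213: satisfied.
The claimed |C| lies below the Hamming bound.


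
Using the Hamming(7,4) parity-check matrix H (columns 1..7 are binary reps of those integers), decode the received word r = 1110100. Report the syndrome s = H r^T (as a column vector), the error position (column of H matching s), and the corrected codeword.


s = (1, 0, 1)^T, error position = 5, corrected codeword c = 1110000

Compute s = H r^T mod 2 one row at a time:
  s_1 = 0 + 1 + 0 + 0 = 1 ≡ 1 (mod 2).
  s_2 = 1 + 1 + 0 + 0 = 2 ≡ 0 (mod 2).
  s_3 = 1 + 1 + 1 + 0 = 3 ≡ 1 (mod 2).
s = (1, 0, 1)^T — this equals column 5 of H (binary 101), so error is at position 5.
Correct: flip bit 5 of r = 1110100 to get c = 1110000.


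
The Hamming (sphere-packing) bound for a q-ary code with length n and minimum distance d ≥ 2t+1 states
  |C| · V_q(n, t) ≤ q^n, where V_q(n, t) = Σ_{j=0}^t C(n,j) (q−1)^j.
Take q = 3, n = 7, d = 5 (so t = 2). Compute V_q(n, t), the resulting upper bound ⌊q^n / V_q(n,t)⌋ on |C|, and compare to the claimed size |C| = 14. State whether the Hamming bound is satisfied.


V_q(n, t) = 99, q^n = 2187, Hamming bound = 22, |C| = 14 ≤ bound (satisfied).

Step 1: Compute V_q(n, t) = Σ_{j=0}^2 C(n, j) (q−1)^j.
  j = 0: C(7,0)·(2)^0 = 1·1 = 1.
  j = 1: C(7,1)·(2)^1 = 7·2 = 14.
  j = 2: C(7,2)·(2)^2 = 21·4 = 84.
  V_q(n, t) = 1 + 14 + 84 = 99.
Step 2: q^n = 3^7 = 2187.
Step 3: Hamming bound ⌊q^n / V_q(n,t)⌋ = ⌊2187/99⌋ = 22.
Step 4: Compare |C| = 14 to 22: satisfied.
The claimed |C| lies below the Hamming bound.


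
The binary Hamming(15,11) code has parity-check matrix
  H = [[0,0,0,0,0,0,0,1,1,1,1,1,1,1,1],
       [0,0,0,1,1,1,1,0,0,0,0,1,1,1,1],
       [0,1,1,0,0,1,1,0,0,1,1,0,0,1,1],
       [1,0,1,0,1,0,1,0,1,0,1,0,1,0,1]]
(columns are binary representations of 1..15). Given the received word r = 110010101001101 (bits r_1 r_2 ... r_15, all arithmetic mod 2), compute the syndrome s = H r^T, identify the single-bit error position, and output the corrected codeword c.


s = (0, 1, 1, 0)^T, error position = 6, corrected codeword c = 110011101001101

Compute s = H r^T mod 2 one row at a time:
  s_1 = 0 + 1 + 0 + 0 + 1 + 1 + 0 + 1 = 4 ≡ 0 (mod 2).
  s_2 = 0 + 1 + 0 + 1 + 1 + 1 + 0 + 1 = 5 ≡ 1 (mod 2).
  s_3 = 1 + 0 + 0 + 1 + 0 + 0 + 0 + 1 = 3 ≡ 1 (mod 2).
  s_4 = 1 + 0 + 1 + 1 + 1 + 0 + 1 + 1 = 6 ≡ 0 (mod 2).
s = (0, 1, 1, 0)^T — this equals column 6 of H (binary 0110), so error is at position 6.
Correct: flip bit 6 of r = 110010101001101 to get c = 110011101001101.


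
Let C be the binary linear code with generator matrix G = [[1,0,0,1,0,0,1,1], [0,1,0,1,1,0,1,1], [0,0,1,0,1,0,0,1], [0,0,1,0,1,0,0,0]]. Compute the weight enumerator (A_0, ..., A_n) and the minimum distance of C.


Weight distribution: A_0 = 1, A_1 = 1, A_2 = 1, A_3 = 4, A_4 = 5, A_5 = 3, A_6 = 1. Minimum distance d = 1.

Enumerate all 2^4 = 16 messages m ∈ F_2^4.
For each, compute codeword c = mG in F_2^8, then tally its weight.
  m = 0000 → c = 00000000, weight = 0.
  m = 1000 → c = 10010011, weight = 4.
  m = 0100 → c = 01011011, weight = 5.
  m = 1100 → c = 11001000, weight = 3.
  m = 0010 → c = 00101001, weight = 3.
  m = 1010 → c = 10111010, weight = 5.
  m = 0110 → c = 01110010, weight = 4.
  m = 1110 → c = 11100001, weight = 4.
  m = 0001 → c = 00101000, weight = 2.
  m = 1001 → c = 10111011, weight = 6.
  m = 0101 → c = 01110011, weight = 5.
  m = 1101 → c = 11100000, weight = 3.
  m = 0011 → c = 00000001, weight = 1.
  m = 1011 → c = 10010010, weight = 3.
  m = 0111 → c = 01011010, weight = 4.
  m = 1111 → c = 11001001, weight = 4.
Tally weights:
  weight 0: 1 codewords.
  weight 1: 1 codewords.
  weight 2: 1 codewords.
  weight 3: 4 codewords.
  weight 4: 5 codewords.
  weight 5: 3 codewords.
  weight 6: 1 codewords.
Minimum distance d = smallest w > 0 with A_w > 0 = 1.
Sanity: Σ A_w = 16 = 2^4 = 16 ✓.


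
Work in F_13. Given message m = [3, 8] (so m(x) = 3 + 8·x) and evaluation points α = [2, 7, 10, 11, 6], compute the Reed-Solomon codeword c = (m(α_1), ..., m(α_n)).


c = [6, 7, 5, 0, 12]

Message polynomial: m(x) = 3 + 8·x (mod 13).
For each evaluation point α_i, compute m(α_i) mod 13:
  α_1 = 2: Horner steps 8 → 6, so m(2) = 6.
  α_2 = 7: Horner steps 8 → 7, so m(7) = 7.
  α_3 = 10: Horner steps 8 → 5, so m(10) = 5.
  α_4 = 11: Horner steps 8 → 0, so m(11) = 0.
  α_5 = 6: Horner steps 8 → 12, so m(6) = 12.
Codeword c = [6, 7, 5, 0, 12] ∈ F_13^5.


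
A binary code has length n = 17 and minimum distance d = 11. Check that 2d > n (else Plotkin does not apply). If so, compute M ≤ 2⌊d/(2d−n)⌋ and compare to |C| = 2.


Plotkin bound M ≤ 4; given |C| = 2 ≤ bound (satisfied).

Check applicability: 2d = 22, n = 17.
2d − n = 5 > 0, so Plotkin applies.
Compute d/(2d−n) = 11/5 ≈ 2.2000.
⌊d/(2d−n)⌋ = 2.
Plotkin bound: M ≤ 2·2 = 4.
Given |C| = 2, check: satisfied.
This |C| is below the Plotkin bound.


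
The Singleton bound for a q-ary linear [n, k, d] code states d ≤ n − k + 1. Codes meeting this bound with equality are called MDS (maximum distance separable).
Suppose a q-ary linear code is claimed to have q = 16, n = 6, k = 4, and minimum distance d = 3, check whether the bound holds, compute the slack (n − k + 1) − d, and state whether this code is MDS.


Singleton RHS = n − k + 1 = 3, slack = 0, bound satisfied, MDS.

Singleton bound: d ≤ n − k + 1.
Here n = 6, k = 4, so n − k + 1 = 3.
Given d = 3, check d ≤ 3: YES.
Slack = (n − k + 1) − d = 0.
The code is MDS (slack = 0).
Description: the claimed parameters are [6, 4, 3]_16; such a code would be MDS (meets Singleton bound).


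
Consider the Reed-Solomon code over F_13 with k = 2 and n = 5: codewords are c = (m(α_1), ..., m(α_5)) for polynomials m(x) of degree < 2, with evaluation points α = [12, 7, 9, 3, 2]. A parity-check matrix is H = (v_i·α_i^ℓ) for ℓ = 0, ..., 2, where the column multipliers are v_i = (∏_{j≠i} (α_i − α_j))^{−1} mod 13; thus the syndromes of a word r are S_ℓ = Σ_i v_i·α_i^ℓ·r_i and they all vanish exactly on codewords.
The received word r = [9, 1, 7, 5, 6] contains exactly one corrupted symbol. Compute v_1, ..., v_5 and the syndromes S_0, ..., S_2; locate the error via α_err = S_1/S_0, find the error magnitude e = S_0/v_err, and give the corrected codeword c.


S = (1, 9, 3), error at position 3, error magnitude e = 8, c = [9, 1, 12, 5, 6].

Step 1: column multipliers v_i = (∏_{j≠i}(α_i − α_j))^{−1} mod 13.
  i = 1 (α = 12): (12−7)(12−9)(12−3)(12−2) = 5·3·9·10 = 1350 ≡ 11, so v_1 = 11^{−1} = 6 (mod 13).
  i = 2 (α = 7): (7−12)(7−9)(7−3)(7−2) = (−5)·(−2)·4·5 = 200 ≡ 5, so v_2 = 5^{−1} = 8 (mod 13).
  i = 3 (α = 9): (9−12)(9−7)(9−3)(9−2) = (−3)·2·6·7 = −252 ≡ 8, so v_3 = 8^{−1} = 5 (mod 13).
  i = 4 (α = 3): (3−12)(3−7)(3−9)(3−2) = (−9)·(−4)·(−6)·1 = −216 ≡ 5, so v_4 = 5^{−1} = 8 (mod 13).
  i = 5 (α = 2): (2−12)(2−7)(2−9)(2−3) = (−10)·(−5)·(−7)·(−1) = 350 ≡ 12, so v_5 = 12^{−1} = 12 (mod 13).
  v = [6, 8, 5, 8, 12].
Step 2: syndromes of r = [9, 1, 7, 5, 6] (all sums mod 13).
  S_0 = Σ v_i r_i = 6·9 + 8·1 + 5·7 + 8·5 + 12·6 = 209 ≡ 1.
  S_1 = Σ v_i α_i r_i = 6·12·9 + 8·7·1 + 5·9·7 + 8·3·5 + 12·2·6 = 1283 ≡ 9.
  α_i^2 mod 13 = [1, 10, 3, 9, 4].
  S_2 = Σ v_i α_i^2 r_i = 6·1·9 + 8·10·1 + 5·3·7 + 8·9·5 + 12·4·6 = 887 ≡ 3.
  S = (1, 9, 3) ≠ 0, so r is not a codeword (an error is present).
Step 3: locate the error. For a single error e at position i, S_ℓ = v_i·e·α_i^ℓ, so α_err = S_1/S_0.
  S_0^{−1} = 1^{−1} = 1 (mod 13), so α_err = 9·1 = 9 ≡ 9 = α_3. Error position i = 3.
  Consistency check: S_2/S_1 = 3·3 = 9 ≡ 9 = α_err ✓ (single-error assumption holds).
Step 4: error magnitude e = S_0/v_3 = S_0·∏_{j≠3}(α_3 − α_j) = 1·8 = 8 ≡ 8 (mod 13).
Step 5: correct position 3: c_3 = r_3 − e = 7 − 8 ≡ 12 (mod 13). Hence c = [9, 1, 12, 5, 6].
  Check: interpolating c through the α_i gives m(x) = 8 + 12·x (degree < 2) with m(α_i) = c_i for every i, so c is indeed a codeword.


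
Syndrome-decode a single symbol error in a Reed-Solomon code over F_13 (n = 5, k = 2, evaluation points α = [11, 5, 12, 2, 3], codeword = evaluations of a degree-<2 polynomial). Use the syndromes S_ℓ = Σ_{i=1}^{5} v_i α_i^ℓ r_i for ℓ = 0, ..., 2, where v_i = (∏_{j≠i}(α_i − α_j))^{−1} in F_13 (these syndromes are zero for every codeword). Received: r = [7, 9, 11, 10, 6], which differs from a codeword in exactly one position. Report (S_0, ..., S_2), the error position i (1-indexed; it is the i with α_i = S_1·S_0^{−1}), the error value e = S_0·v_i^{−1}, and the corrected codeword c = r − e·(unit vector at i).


S = (8, 11, 7), error at position 5, error magnitude e = 5, c = [7, 9, 11, 10, 1].

Step 1: column multipliers v_i = (∏_{j≠i}(α_i − α_j))^{−1} mod 13.
  i = 1 (α = 11): (11−5)(11−12)(11−2)(11−3) = 6·(−1)·9·8 = −432 ≡ 10, so v_1 = 10^{−1} = 4 (mod 13).
  i = 2 (α = 5): (5−11)(5−12)(5−2)(5−3) = (−6)·(−7)·3·2 = 252 ≡ 5, so v_2 = 5^{−1} = 8 (mod 13).
  i = 3 (α = 12): (12−11)(12−5)(12−2)(12−3) = 1·7·10·9 = 630 ≡ 6, so v_3 = 6^{−1} = 11 (mod 13).
  i = 4 (α = 2): (2−11)(2−5)(2−12)(2−3) = (−9)·(−3)·(−10)·(−1) = 270 ≡ 10, so v_4 = 10^{−1} = 4 (mod 13).
  i = 5 (α = 3): (3−11)(3−5)(3−12)(3−2) = (−8)·(−2)·(−9)·1 = −144 ≡ 12, so v_5 = 12^{−1} = 12 (mod 13).
  v = [4, 8, 11, 4, 12].
Step 2: syndromes of r = [7, 9, 11, 10, 6] (all sums mod 13).
  S_0 = Σ v_i r_i = 4·7 + 8·9 + 11·11 + 4·10 + 12·6 = 333 ≡ 8.
  S_1 = Σ v_i α_i r_i = 4·11·7 + 8·5·9 + 11·12·11 + 4·2·10 + 12·3·6 = 2416 ≡ 11.
  α_i^2 mod 13 = [4, 12, 1, 4, 9].
  S_2 = Σ v_i α_i^2 r_i = 4·4·7 + 8·12·9 + 11·1·11 + 4·4·10 + 12·9·6 = 1905 ≡ 7.
  S = (8, 11, 7) ≠ 0, so r is not a codeword (an error is present).
Step 3: locate the error. For a single error e at position i, S_ℓ = v_i·e·α_i^ℓ, so α_err = S_1/S_0.
  S_0^{−1} = 8^{−1} = 5 (mod 13), so α_err = 11·5 = 55 ≡ 3 = α_5. Error position i = 5.
  Consistency check: S_2/S_1 = 7·6 = 42 ≡ 3 = α_err ✓ (single-error assumption holds).
Step 4: error magnitude e = S_0/v_5 = S_0·∏_{j≠5}(α_5 − α_j) = 8·12 = 96 ≡ 5 (mod 13).
Step 5: correct position 5: c_5 = r_5 − e = 6 − 5 ≡ 1 (mod 13). Hence c = [7, 9, 11, 10, 1].
  Check: interpolating c through the α_i gives m(x) = 2 + 4·x (degree < 2) with m(α_i) = c_i for every i, so c is indeed a codeword.


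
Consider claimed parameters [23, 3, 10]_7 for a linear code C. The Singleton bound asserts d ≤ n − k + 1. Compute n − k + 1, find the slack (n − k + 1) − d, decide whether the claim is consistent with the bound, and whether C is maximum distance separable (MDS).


Singleton RHS = n − k + 1 = 21, slack = 11, bound satisfied, not MDS.

Singleton bound: d ≤ n − k + 1.
Here n = 23, k = 3, so n − k + 1 = 21.
Given d = 10, check d ≤ 21: YES.
Slack = (n − k + 1) − d = 11.
The code is NOT MDS (slack = 11 > 0).
Description: the claimed parameters are [23, 3, 10]_7; such a code would be non-MDS.


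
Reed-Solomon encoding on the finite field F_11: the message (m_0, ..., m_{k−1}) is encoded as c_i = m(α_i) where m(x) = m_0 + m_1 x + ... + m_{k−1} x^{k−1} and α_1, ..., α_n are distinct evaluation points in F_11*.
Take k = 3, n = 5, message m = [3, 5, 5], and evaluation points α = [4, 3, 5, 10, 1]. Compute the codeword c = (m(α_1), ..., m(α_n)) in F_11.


c = [4, 8, 10, 3, 2]

Message polynomial: m(x) = 3 + 5·x + 5·x^2 (mod 11).
For each evaluation point α_i, compute m(α_i) mod 11:
  α_1 = 4: Horner steps 5 → 3 → 4, so m(4) = 4.
  α_2 = 3: Horner steps 5 → 9 → 8, so m(3) = 8.
  α_3 = 5: Horner steps 5 → 8 → 10, so m(5) = 10.
  α_4 = 10: Horner steps 5 → 0 → 3, so m(10) = 3.
  α_5 = 1: Horner steps 5 → 10 → 2, so m(1) = 2.
Codeword c = [4, 8, 10, 3, 2] ∈ F_11^5.


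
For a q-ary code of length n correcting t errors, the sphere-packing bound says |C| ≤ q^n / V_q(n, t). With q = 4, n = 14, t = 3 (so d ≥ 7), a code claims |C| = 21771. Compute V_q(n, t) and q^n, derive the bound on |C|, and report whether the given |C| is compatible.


V_q(n, t) = 10690, q^n = 268435456, Hamming bound = 25110, |C| = 21771 ≤ bound (satisfied).

Step 1: Compute V_q(n, t) = Σ_{j=0}^3 C(n, j) (q−1)^j.
  j = 0: C(14,0)·(3)^0 = 1·1 = 1.
  j = 1: C(14,1)·(3)^1 = 14·3 = 42.
  j = 2: C(14,2)·(3)^2 = 91·9 = 819.
  j = 3: C(14,3)·(3)^3 = 364·27 = 9828.
  V_q(n, t) = 1 + 42 + 819 + 9828 = 10690.
Step 2: q^n = 4^14 = 268435456.
Step 3: Hamming bound ⌊q^n / V_q(n,t)⌋ = ⌊268435456/10690⌋ = 25110.
Step 4: Compare |C| = 21771 to 25110: satisfied.
The claimed |C| lies below the Hamming bound.


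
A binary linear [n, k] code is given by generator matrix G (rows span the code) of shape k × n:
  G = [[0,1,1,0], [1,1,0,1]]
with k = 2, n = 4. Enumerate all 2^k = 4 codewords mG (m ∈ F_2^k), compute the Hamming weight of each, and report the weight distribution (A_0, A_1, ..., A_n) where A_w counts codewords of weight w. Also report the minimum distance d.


Weight distribution: A_0 = 1, A_2 = 1, A_3 = 2. Minimum distance d = 2.

Enumerate all 2^2 = 4 messages m ∈ F_2^2.
For each, compute codeword c = mG in F_2^4, then tally its weight.
  m = 00 → c = 0000, weight = 0.
  m = 10 → c = 0110, weight = 2.
  m = 01 → c = 1101, weight = 3.
  m = 11 → c = 1011, weight = 3.
Tally weights:
  weight 0: 1 codewords.
  weight 2: 1 codewords.
  weight 3: 2 codewords.
Minimum distance d = smallest w > 0 with A_w > 0 = 2.
Sanity: Σ A_w = 4 = 2^2 = 4 ✓.


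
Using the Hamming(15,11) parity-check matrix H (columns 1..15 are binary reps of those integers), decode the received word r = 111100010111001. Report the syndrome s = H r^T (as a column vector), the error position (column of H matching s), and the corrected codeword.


s = (1, 1, 1, 0)^T, error position = 14, corrected codeword c = 111100010111011

Compute s = H r^T mod 2 one row at a time:
  s_1 = 1 + 0 + 1 + 1 + 1 + 0 + 0 + 1 = 5 ≡ 1 (mod 2).
  s_2 = 1 + 0 + 0 + 0 + 1 + 0 + 0 + 1 = 3 ≡ 1 (mod 2).
  s_3 = 1 + 1 + 0 + 0 + 1 + 1 + 0 + 1 = 5 ≡ 1 (mod 2).
  s_4 = 1 + 1 + 0 + 0 + 0 + 1 + 0 + 1 = 4 ≡ 0 (mod 2).
s = (1, 1, 1, 0)^T — this equals column 14 of H (binary 1110), so error is at position 14.
Correct: flip bit 14 of r = 111100010111001 to get c = 111100010111011.


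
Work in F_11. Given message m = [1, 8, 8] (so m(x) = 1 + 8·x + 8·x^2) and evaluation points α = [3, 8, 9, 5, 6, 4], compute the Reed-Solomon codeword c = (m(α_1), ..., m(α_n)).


c = [9, 5, 6, 10, 7, 7]

Message polynomial: m(x) = 1 + 8·x + 8·x^2 (mod 11).
For each evaluation point α_i, compute m(α_i) mod 11:
  α_1 = 3: Horner steps 8 → 10 → 9, so m(3) = 9.
  α_2 = 8: Horner steps 8 → 6 → 5, so m(8) = 5.
  α_3 = 9: Horner steps 8 → 3 → 6, so m(9) = 6.
  α_4 = 5: Horner steps 8 → 4 → 10, so m(5) = 10.
  α_5 = 6: Horner steps 8 → 1 → 7, so m(6) = 7.
  α_6 = 4: Horner steps 8 → 7 → 7, so m(4) = 7.
Codeword c = [9, 5, 6, 10, 7, 7] ∈ F_11^6.


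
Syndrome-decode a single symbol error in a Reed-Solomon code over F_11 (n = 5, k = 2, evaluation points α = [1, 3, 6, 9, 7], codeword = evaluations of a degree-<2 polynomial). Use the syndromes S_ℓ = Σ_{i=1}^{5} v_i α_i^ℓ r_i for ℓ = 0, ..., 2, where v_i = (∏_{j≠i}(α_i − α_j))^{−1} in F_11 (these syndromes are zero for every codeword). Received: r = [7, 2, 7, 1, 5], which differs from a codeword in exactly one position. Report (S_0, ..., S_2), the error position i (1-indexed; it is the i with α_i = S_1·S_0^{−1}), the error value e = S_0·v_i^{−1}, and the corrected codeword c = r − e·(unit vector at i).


S = (8, 8, 8), error at position 1, error magnitude e = 1, c = [6, 2, 7, 1, 5].

Step 1: column multipliers v_i = (∏_{j≠i}(α_i − α_j))^{−1} mod 11.
  i = 1 (α = 1): (1−3)(1−6)(1−9)(1−7) = (−2)·(−5)·(−8)·(−6) = 480 ≡ 7, so v_1 = 7^{−1} = 8 (mod 11).
  i = 2 (α = 3): (3−1)(3−6)(3−9)(3−7) = 2·(−3)·(−6)·(−4) = −144 ≡ 10, so v_2 = 10^{−1} = 10 (mod 11).
  i = 3 (α = 6): (6−1)(6−3)(6−9)(6−7) = 5·3·(−3)·(−1) = 45 ≡ 1, so v_3 = 1^{−1} = 1 (mod 11).
  i = 4 (α = 9): (9−1)(9−3)(9−6)(9−7) = 8·6·3·2 = 288 ≡ 2, so v_4 = 2^{−1} = 6 (mod 11).
  i = 5 (α = 7): (7−1)(7−3)(7−6)(7−9) = 6·4·1·(−2) = −48 ≡ 7, so v_5 = 7^{−1} = 8 (mod 11).
  v = [8, 10, 1, 6, 8].
Step 2: syndromes of r = [7, 2, 7, 1, 5] (all sums mod 11).
  S_0 = Σ v_i r_i = 8·7 + 10·2 + 1·7 + 6·1 + 8·5 = 129 ≡ 8.
  S_1 = Σ v_i α_i r_i = 8·1·7 + 10·3·2 + 1·6·7 + 6·9·1 + 8·7·5 = 492 ≡ 8.
  α_i^2 mod 11 = [1, 9, 3, 4, 5].
  S_2 = Σ v_i α_i^2 r_i = 8·1·7 + 10·9·2 + 1·3·7 + 6·4·1 + 8·5·5 = 481 ≡ 8.
  S = (8, 8, 8) ≠ 0, so r is not a codeword (an error is present).
Step 3: locate the error. For a single error e at position i, S_ℓ = v_i·e·α_i^ℓ, so α_err = S_1/S_0.
  S_0^{−1} = 8^{−1} = 7 (mod 11), so α_err = 8·7 = 56 ≡ 1 = α_1. Error position i = 1.
  Consistency check: S_2/S_1 = 8·7 = 56 ≡ 1 = α_err ✓ (single-error assumption holds).
Step 4: error magnitude e = S_0/v_1 = S_0·∏_{j≠1}(α_1 − α_j) = 8·7 = 56 ≡ 1 (mod 11).
Step 5: correct position 1: c_1 = r_1 − e = 7 − 1 ≡ 6 (mod 11). Hence c = [6, 2, 7, 1, 5].
  Check: interpolating c through the α_i gives m(x) = 8 + 9·x (degree < 2) with m(α_i) = c_i for every i, so c is indeed a codeword.


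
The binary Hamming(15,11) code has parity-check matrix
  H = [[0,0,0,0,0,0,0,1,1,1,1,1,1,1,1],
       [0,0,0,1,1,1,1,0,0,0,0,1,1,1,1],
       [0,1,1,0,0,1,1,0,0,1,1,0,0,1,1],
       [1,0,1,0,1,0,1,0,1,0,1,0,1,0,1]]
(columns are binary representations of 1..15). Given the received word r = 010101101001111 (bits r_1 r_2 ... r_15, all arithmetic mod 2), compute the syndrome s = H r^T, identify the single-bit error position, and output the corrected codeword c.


s = (1, 1, 1, 0)^T, error position = 14, corrected codeword c = 010101101001101

Compute s = H r^T mod 2 one row at a time:
  s_1 = 0 + 1 + 0 + 0 + 1 + 1 + 1 + 1 = 5 ≡ 1 (mod 2).
  s_2 = 1 + 0 + 1 + 1 + 1 + 1 + 1 + 1 = 7 ≡ 1 (mod 2).
  s_3 = 1 + 0 + 1 + 1 + 0 + 0 + 1 + 1 = 5 ≡ 1 (mod 2).
  s_4 = 0 + 0 + 0 + 1 + 1 + 0 + 1 + 1 = 4 ≡ 0 (mod 2).
s = (1, 1, 1, 0)^T — this equals column 14 of H (binary 1110), so error is at position 14.
Correct: flip bit 14 of r = 010101101001111 to get c = 010101101001101.


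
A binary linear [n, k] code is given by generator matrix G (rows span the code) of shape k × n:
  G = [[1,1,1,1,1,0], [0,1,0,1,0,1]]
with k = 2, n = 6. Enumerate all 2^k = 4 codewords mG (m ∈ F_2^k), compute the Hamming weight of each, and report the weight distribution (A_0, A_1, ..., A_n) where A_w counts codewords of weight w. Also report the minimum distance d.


Weight distribution: A_0 = 1, A_3 = 1, A_4 = 1, A_5 = 1. Minimum distance d = 3.

Enumerate all 2^2 = 4 messages m ∈ F_2^2.
For each, compute codeword c = mG in F_2^6, then tally its weight.
  m = 00 → c = 000000, weight = 0.
  m = 10 → c = 111110, weight = 5.
  m = 01 → c = 010101, weight = 3.
  m = 11 → c = 101011, weight = 4.
Tally weights:
  weight 0: 1 codewords.
  weight 3: 1 codewords.
  weight 4: 1 codewords.
  weight 5: 1 codewords.
Minimum distance d = smallest w > 0 with A_w > 0 = 3.
Sanity: Σ A_w = 4 = 2^2 = 4 ✓.


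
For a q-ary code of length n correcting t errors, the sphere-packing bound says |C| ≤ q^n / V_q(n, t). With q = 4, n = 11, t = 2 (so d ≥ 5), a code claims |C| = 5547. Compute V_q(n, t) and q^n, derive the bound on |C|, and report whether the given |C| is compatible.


V_q(n, t) = 529, q^n = 4194304, Hamming bound = 7928, |C| = 5547 ≤ bound (satisfied).

Step 1: Compute V_q(n, t) = Σ_{j=0}^2 C(n, j) (q−1)^j.
  j = 0: C(11,0)·(3)^0 = 1·1 = 1.
  j = 1: C(11,1)·(3)^1 = 11·3 = 33.
  j = 2: C(11,2)·(3)^2 = 55·9 = 495.
  V_q(n, t) = 1 + 33 + 495 = 529.
Step 2: q^n = 4^11 = 4194304.
Step 3: Hamming bound ⌊q^n / V_q(n,t)⌋ = ⌊4194304/529⌋ = 7928.
Step 4: Compare |C| = 5547 to 7928: satisfied.
The claimed |C| lies below the Hamming bound.


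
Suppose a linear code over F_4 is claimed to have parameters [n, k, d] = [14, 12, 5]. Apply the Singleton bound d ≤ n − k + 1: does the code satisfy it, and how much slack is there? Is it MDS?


Singleton RHS = n − k + 1 = 3, slack = -2, bound violated (no such code; not MDS).

Singleton bound: d ≤ n − k + 1.
Here n = 14, k = 12, so n − k + 1 = 3.
Given d = 5, check d ≤ 3: NO.
Slack = (n − k + 1) − d = -2.
The slack is negative: d = 5 exceeds n − k + 1 = 3 by 2, so the Singleton bound is violated and no linear [14, 12, 5]_4 code can exist. In particular it is not MDS (MDS requires d = n − k + 1 exactly).
Description: the claimed parameters are [14, 12, 5]_4; such a code would be impossible (violates the Singleton bound).


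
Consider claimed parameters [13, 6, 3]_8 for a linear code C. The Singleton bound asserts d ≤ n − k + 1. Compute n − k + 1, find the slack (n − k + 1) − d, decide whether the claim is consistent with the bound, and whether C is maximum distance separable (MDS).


Singleton RHS = n − k + 1 = 8, slack = 5, bound satisfied, not MDS.

Singleton bound: d ≤ n − k + 1.
Here n = 13, k = 6, so n − k + 1 = 8.
Given d = 3, check d ≤ 8: YES.
Slack = (n − k + 1) − d = 5.
The code is NOT MDS (slack = 5 > 0).
Description: the claimed parameters are [13, 6, 3]_8; such a code would be non-MDS.


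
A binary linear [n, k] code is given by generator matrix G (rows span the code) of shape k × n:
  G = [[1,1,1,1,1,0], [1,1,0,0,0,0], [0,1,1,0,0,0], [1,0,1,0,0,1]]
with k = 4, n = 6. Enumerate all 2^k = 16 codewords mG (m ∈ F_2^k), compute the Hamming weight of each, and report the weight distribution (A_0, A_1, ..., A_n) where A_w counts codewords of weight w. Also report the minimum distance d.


Weight distribution: A_0 = 1, A_1 = 1, A_2 = 3, A_3 = 6, A_4 = 3, A_5 = 1, A_6 = 1. Minimum distance d = 1.

Enumerate all 2^4 = 16 messages m ∈ F_2^4.
For each, compute codeword c = mG in F_2^6, then tally its weight.
  m = 0000 → c = 000000, weight = 0.
  m = 1000 → c = 111110, weight = 5.
  m = 0100 → c = 110000, weight = 2.
  m = 1100 → c = 001110, weight = 3.
  m = 0010 → c = 011000, weight = 2.
  m = 1010 → c = 100110, weight = 3.
  m = 0110 → c = 101000, weight = 2.
  m = 1110 → c = 010110, weight = 3.
  m = 0001 → c = 101001, weight = 3.
  m = 1001 → c = 010111, weight = 4.
  m = 0101 → c = 011001, weight = 3.
  m = 1101 → c = 100111, weight = 4.
  m = 0011 → c = 110001, weight = 3.
  m = 1011 → c = 001111, weight = 4.
  m = 0111 → c = 000001, weight = 1.
  m = 1111 → c = 111111, weight = 6.
Tally weights:
  weight 0: 1 codewords.
  weight 1: 1 codewords.
  weight 2: 3 codewords.
  weight 3: 6 codewords.
  weight 4: 3 codewords.
  weight 5: 1 codewords.
  weight 6: 1 codewords.
Minimum distance d = smallest w > 0 with A_w > 0 = 1.
Sanity: Σ A_w = 16 = 2^4 = 16 ✓.


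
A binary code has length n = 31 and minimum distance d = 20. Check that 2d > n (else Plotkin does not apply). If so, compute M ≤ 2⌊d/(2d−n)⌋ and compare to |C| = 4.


Plotkin bound M ≤ 4; given |C| = 4 ≤ bound (satisfied).

Check applicability: 2d = 40, n = 31.
2d − n = 9 > 0, so Plotkin applies.
Compute d/(2d−n) = 20/9 ≈ 2.2222.
⌊d/(2d−n)⌋ = 2.
Plotkin bound: M ≤ 2·2 = 4.
Given |C| = 4, check: satisfied.
This |C| is at the Plotkin bound.


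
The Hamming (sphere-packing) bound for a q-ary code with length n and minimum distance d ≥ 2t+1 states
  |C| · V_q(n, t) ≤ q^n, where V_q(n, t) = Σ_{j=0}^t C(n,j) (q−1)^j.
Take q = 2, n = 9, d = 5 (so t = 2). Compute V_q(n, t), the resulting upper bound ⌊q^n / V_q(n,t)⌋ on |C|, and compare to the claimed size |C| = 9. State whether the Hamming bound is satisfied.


V_q(n, t) = 46, q^n = 512, Hamming bound = 11, |C| = 9 ≤ bound (satisfied).

Step 1: Compute V_q(n, t) = Σ_{j=0}^2 C(n, j) (q−1)^j.
  j = 0: C(9,0)·(1)^0 = 1·1 = 1.
  j = 1: C(9,1)·(1)^1 = 9·1 = 9.
  j = 2: C(9,2)·(1)^2 = 36·1 = 36.
  V_q(n, t) = 1 + 9 + 36 = 46.
Step 2: q^n = 2^9 = 512.
Step 3: Hamming bound ⌊q^n / V_q(n,t)⌋ = ⌊512/46⌋ = 11.
Step 4: Compare |C| = 9 to 11: satisfied.
The claimed |C| lies below the Hamming bound.


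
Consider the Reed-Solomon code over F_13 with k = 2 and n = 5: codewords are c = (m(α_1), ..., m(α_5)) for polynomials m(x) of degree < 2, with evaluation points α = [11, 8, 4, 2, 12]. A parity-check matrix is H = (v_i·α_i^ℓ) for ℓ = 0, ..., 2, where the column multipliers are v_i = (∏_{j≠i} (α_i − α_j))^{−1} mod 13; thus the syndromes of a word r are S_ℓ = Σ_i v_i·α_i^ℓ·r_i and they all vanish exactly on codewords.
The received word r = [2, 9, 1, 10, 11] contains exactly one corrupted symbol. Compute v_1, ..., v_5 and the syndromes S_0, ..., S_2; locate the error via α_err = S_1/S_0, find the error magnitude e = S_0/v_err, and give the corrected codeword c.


S = (9, 4, 9), error at position 5, error magnitude e = 7, c = [2, 9, 1, 10, 4].

Step 1: column multipliers v_i = (∏_{j≠i}(α_i − α_j))^{−1} mod 13.
  i = 1 (α = 11): (11−8)(11−4)(11−2)(11−12) = 3·7·9·(−1) = −189 ≡ 6, so v_1 = 6^{−1} = 11 (mod 13).
  i = 2 (α = 8): (8−11)(8−4)(8−2)(8−12) = (−3)·4·6·(−4) = 288 ≡ 2, so v_2 = 2^{−1} = 7 (mod 13).
  i = 3 (α = 4): (4−11)(4−8)(4−2)(4−12) = (−7)·(−4)·2·(−8) = −448 ≡ 7, so v_3 = 7^{−1} = 2 (mod 13).
  i = 4 (α = 2): (2−11)(2−8)(2−4)(2−12) = (−9)·(−6)·(−2)·(−10) = 1080 ≡ 1, so v_4 = 1^{−1} = 1 (mod 13).
  i = 5 (α = 12): (12−11)(12−8)(12−4)(12−2) = 1·4·8·10 = 320 ≡ 8, so v_5 = 8^{−1} = 5 (mod 13).
  v = [11, 7, 2, 1, 5].
Step 2: syndromes of r = [2, 9, 1, 10, 11] (all sums mod 13).
  S_0 = Σ v_i r_i = 11·2 + 7·9 + 2·1 + 1·10 + 5·11 = 152 ≡ 9.
  S_1 = Σ v_i α_i r_i = 11·11·2 + 7·8·9 + 2·4·1 + 1·2·10 + 5·12·11 = 1434 ≡ 4.
  α_i^2 mod 13 = [4, 12, 3, 4, 1].
  S_2 = Σ v_i α_i^2 r_i = 11·4·2 + 7·12·9 + 2·3·1 + 1·4·10 + 5·1·11 = 945 ≡ 9.
  S = (9, 4, 9) ≠ 0, so r is not a codeword (an error is present).
Step 3: locate the error. For a single error e at position i, S_ℓ = v_i·e·α_i^ℓ, so α_err = S_1/S_0.
  S_0^{−1} = 9^{−1} = 3 (mod 13), so α_err = 4·3 = 12 ≡ 12 = α_5. Error position i = 5.
  Consistency check: S_2/S_1 = 9·10 = 90 ≡ 12 = α_err ✓ (single-error assumption holds).
Step 4: error magnitude e = S_0/v_5 = S_0·∏_{j≠5}(α_5 − α_j) = 9·8 = 72 ≡ 7 (mod 13).
Step 5: correct position 5: c_5 = r_5 − e = 11 − 7 ≡ 4 (mod 13). Hence c = [2, 9, 1, 10, 4].
  Check: interpolating c through the α_i gives m(x) = 6 + 2·x (degree < 2) with m(α_i) = c_i for every i, so c is indeed a codeword.


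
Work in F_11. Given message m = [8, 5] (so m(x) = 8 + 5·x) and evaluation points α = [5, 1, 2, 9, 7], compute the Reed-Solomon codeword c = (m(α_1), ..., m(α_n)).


c = [0, 2, 7, 9, 10]

Message polynomial: m(x) = 8 + 5·x (mod 11).
For each evaluation point α_i, compute m(α_i) mod 11:
  α_1 = 5: Horner steps 5 → 0, so m(5) = 0.
  α_2 = 1: Horner steps 5 → 2, so m(1) = 2.
  α_3 = 2: Horner steps 5 → 7, so m(2) = 7.
  α_4 = 9: Horner steps 5 → 9, so m(9) = 9.
  α_5 = 7: Horner steps 5 → 10, so m(7) = 10.
Codeword c = [0, 2, 7, 9, 10] ∈ F_11^5.


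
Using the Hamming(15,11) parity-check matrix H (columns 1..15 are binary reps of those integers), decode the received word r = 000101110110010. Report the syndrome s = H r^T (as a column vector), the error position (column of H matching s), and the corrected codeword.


s = (0, 0, 1, 0)^T, error position = 2, corrected codeword c = 010101110110010

Compute s = H r^T mod 2 one row at a time:
  s_1 = 1 + 0 + 1 + 1 + 0 + 0 + 1 + 0 = 4 ≡ 0 (mod 2).
  s_2 = 1 + 0 + 1 + 1 + 0 + 0 + 1 + 0 = 4 ≡ 0 (mod 2).
  s_3 = 0 + 0 + 1 + 1 + 1 + 1 + 1 + 0 = 5 ≡ 1 (mod 2).
  s_4 = 0 + 0 + 0 + 1 + 0 + 1 + 0 + 0 = 2 ≡ 0 (mod 2).
s = (0, 0, 1, 0)^T — this equals column 2 of H (binary 0010), so error is at position 2.
Correct: flip bit 2 of r = 000101110110010 to get c = 010101110110010.


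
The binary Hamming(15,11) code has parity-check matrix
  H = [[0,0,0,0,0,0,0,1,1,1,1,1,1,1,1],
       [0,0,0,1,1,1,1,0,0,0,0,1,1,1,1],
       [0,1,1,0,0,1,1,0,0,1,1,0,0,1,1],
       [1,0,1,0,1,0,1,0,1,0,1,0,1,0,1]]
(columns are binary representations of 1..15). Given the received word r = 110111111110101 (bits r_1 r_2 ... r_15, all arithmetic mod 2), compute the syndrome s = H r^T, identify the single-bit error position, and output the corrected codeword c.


s = (0, 0, 0, 1)^T, error position = 1, corrected codeword c = 010111111110101

Compute s = H r^T mod 2 one row at a time:
  s_1 = 1 + 1 + 1 + 1 + 0 + 1 + 0 + 1 = 6 ≡ 0 (mod 2).
  s_2 = 1 + 1 + 1 + 1 + 0 + 1 + 0 + 1 = 6 ≡ 0 (mod 2).
  s_3 = 1 + 0 + 1 + 1 + 1 + 1 + 0 + 1 = 6 ≡ 0 (mod 2).
  s_4 = 1 + 0 + 1 + 1 + 1 + 1 + 1 + 1 = 7 ≡ 1 (mod 2).
s = (0, 0, 0, 1)^T — this equals column 1 of H (binary 0001), so error is at position 1.
Correct: flip bit 1 of r = 110111111110101 to get c = 010111111110101.


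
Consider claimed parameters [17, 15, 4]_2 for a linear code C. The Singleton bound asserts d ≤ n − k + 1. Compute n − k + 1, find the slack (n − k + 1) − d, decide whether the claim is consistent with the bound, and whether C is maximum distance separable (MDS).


Singleton RHS = n − k + 1 = 3, slack = -1, bound violated (no such code; not MDS).

Singleton bound: d ≤ n − k + 1.
Here n = 17, k = 15, so n − k + 1 = 3.
Given d = 4, check d ≤ 3: NO.
Slack = (n − k + 1) − d = -1.
The slack is negative: d = 4 exceeds n − k + 1 = 3 by 1, so the Singleton bound is violated and no linear [17, 15, 4]_2 code can exist. In particular it is not MDS (MDS requires d = n − k + 1 exactly).
Description: the claimed parameters are [17, 15, 4]_2; such a code would be impossible (violates the Singleton bound).


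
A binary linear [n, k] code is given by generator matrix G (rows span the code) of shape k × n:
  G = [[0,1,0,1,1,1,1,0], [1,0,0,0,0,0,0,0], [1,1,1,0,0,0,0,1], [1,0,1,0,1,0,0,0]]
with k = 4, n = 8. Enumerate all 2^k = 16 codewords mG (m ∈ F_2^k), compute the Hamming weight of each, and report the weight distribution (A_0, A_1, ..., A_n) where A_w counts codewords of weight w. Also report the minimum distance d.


Weight distribution: A_0 = 1, A_1 = 1, A_2 = 1, A_3 = 3, A_4 = 3, A_5 = 3, A_6 = 3, A_7 = 1. Minimum distance d = 1.

Enumerate all 2^4 = 16 messages m ∈ F_2^4.
For each, compute codeword c = mG in F_2^8, then tally its weight.
  m = 0000 → c = 00000000, weight = 0.
  m = 1000 → c = 01011110, weight = 5.
  m = 0100 → c = 10000000, weight = 1.
  m = 1100 → c = 11011110, weight = 6.
  m = 0010 → c = 11100001, weight = 4.
  m = 1010 → c = 10111111, weight = 7.
  m = 0110 → c = 01100001, weight = 3.
  m = 1110 → c = 00111111, weight = 6.
  m = 0001 → c = 10101000, weight = 3.
  m = 1001 → c = 11110110, weight = 6.
  m = 0101 → c = 00101000, weight = 2.
  m = 1101 → c = 01110110, weight = 5.
  m = 0011 → c = 01001001, weight = 3.
  m = 1011 → c = 00010111, weight = 4.
  m = 0111 → c = 11001001, weight = 4.
  m = 1111 → c = 10010111, weight = 5.
Tally weights:
  weight 0: 1 codewords.
  weight 1: 1 codewords.
  weight 2: 1 codewords.
  weight 3: 3 codewords.
  weight 4: 3 codewords.
  weight 5: 3 codewords.
  weight 6: 3 codewords.
  weight 7: 1 codewords.
Minimum distance d = smallest w > 0 with A_w > 0 = 1.
Sanity: Σ A_w = 16 = 2^4 = 16 ✓.


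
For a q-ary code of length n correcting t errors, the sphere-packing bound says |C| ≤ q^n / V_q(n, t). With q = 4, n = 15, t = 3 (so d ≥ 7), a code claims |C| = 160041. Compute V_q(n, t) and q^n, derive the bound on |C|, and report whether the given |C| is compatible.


V_q(n, t) = 13276, q^n = 1073741824, Hamming bound = 80878, |C| = 160041 > bound (violated).

Step 1: Compute V_q(n, t) = Σ_{j=0}^3 C(n, j) (q−1)^j.
  j = 0: C(15,0)·(3)^0 = 1·1 = 1.
  j = 1: C(15,1)·(3)^1 = 15·3 = 45.
  j = 2: C(15,2)·(3)^2 = 105·9 = 945.
  j = 3: C(15,3)·(3)^3 = 455·27 = 12285.
  V_q(n, t) = 1 + 45 + 945 + 12285 = 13276.
Step 2: q^n = 4^15 = 1073741824.
Step 3: Hamming bound ⌊q^n / V_q(n,t)⌋ = ⌊1073741824/13276⌋ = 80878.
Step 4: Compare |C| = 160041 to 80878: violated.
The claimed |C| lies above the Hamming bound, so no 4-ary code of length 15 with d ≥ 7 can have 160041 codewords.


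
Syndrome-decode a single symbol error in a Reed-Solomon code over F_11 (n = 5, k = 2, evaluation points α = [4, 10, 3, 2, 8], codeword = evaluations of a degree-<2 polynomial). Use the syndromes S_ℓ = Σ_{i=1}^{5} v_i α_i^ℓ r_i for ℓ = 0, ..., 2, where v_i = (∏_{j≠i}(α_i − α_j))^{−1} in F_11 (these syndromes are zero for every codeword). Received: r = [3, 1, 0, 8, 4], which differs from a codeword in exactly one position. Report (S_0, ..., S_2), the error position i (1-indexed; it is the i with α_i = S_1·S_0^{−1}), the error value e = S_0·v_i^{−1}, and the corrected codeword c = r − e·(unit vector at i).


S = (2, 9, 2), error at position 2, error magnitude e = 2, c = [3, 10, 0, 8, 4].

Step 1: column multipliers v_i = (∏_{j≠i}(α_i − α_j))^{−1} mod 11.
  i = 1 (α = 4): (4−10)(4−3)(4−2)(4−8) = (−6)·1·2·(−4) = 48 ≡ 4, so v_1 = 4^{−1} = 3 (mod 11).
  i = 2 (α = 10): (10−4)(10−3)(10−2)(10−8) = 6·7·8·2 = 672 ≡ 1, so v_2 = 1^{−1} = 1 (mod 11).
  i = 3 (α = 3): (3−4)(3−10)(3−2)(3−8) = (−1)·(−7)·1·(−5) = −35 ≡ 9, so v_3 = 9^{−1} = 5 (mod 11).
  i = 4 (α = 2): (2−4)(2−10)(2−3)(2−8) = (−2)·(−8)·(−1)·(−6) = 96 ≡ 8, so v_4 = 8^{−1} = 7 (mod 11).
  i = 5 (α = 8): (8−4)(8−10)(8−3)(8−2) = 4·(−2)·5·6 = −240 ≡ 2, so v_5 = 2^{−1} = 6 (mod 11).
  v = [3, 1, 5, 7, 6].
Step 2: syndromes of r = [3, 1, 0, 8, 4] (all sums mod 11).
  S_0 = Σ v_i r_i = 3·3 + 1·1 + 5·0 + 7·8 + 6·4 = 90 ≡ 2.
  S_1 = Σ v_i α_i r_i = 3·4·3 + 1·10·1 + 5·3·0 + 7·2·8 + 6·8·4 = 350 ≡ 9.
  α_i^2 mod 11 = [5, 1, 9, 4, 9].
  S_2 = Σ v_i α_i^2 r_i = 3·5·3 + 1·1·1 + 5·9·0 + 7·4·8 + 6·9·4 = 486 ≡ 2.
  S = (2, 9, 2) ≠ 0, so r is not a codeword (an error is present).
Step 3: locate the error. For a single error e at position i, S_ℓ = v_i·e·α_i^ℓ, so α_err = S_1/S_0.
  S_0^{−1} = 2^{−1} = 6 (mod 11), so α_err = 9·6 = 54 ≡ 10 = α_2. Error position i = 2.
  Consistency check: S_2/S_1 = 2·5 = 10 ≡ 10 = α_err ✓ (single-error assumption holds).
Step 4: error magnitude e = S_0/v_2 = S_0·∏_{j≠2}(α_2 − α_j) = 2·1 = 2 ≡ 2 (mod 11).
Step 5: correct position 2: c_2 = r_2 − e = 1 − 2 ≡ 10 (mod 11). Hence c = [3, 10, 0, 8, 4].
  Check: interpolating c through the α_i gives m(x) = 2 + 3·x (degree < 2) with m(α_i) = c_i for every i, so c is indeed a codeword.
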